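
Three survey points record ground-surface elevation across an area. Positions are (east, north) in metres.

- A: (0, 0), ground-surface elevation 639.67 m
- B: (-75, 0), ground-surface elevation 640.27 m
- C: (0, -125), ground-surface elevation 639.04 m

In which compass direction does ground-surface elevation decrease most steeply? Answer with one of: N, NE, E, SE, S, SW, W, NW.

∂z/∂x = (640.27 − 639.67) / (-75 − 0) = -0.008000
∂z/∂y = (639.04 − 639.67) / (-125 − 0) = +0.005040
Steepest decrease is along −∇f = (+0.008000 E, -0.005040 N) → southeast.

SE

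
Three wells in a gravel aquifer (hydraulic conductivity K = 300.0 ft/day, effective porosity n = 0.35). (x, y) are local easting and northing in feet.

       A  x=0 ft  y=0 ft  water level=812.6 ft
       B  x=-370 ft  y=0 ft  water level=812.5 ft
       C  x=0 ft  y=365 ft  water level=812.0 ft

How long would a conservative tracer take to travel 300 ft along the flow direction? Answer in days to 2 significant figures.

210 days

∂h/∂x = (812.5 − 812.6) / (-370 − 0) = +0.0002703
∂h/∂y = (812.0 − 812.6) / (365 − 0) = -0.001644
|∇h| = √(0.0002703² + -0.001644²) = 0.001666
Seepage velocity v = K·i/n = 300.0 × 0.001666 / 0.35 = 1.428 ft/day.
t = 300 / 1.428 = 210.1 days.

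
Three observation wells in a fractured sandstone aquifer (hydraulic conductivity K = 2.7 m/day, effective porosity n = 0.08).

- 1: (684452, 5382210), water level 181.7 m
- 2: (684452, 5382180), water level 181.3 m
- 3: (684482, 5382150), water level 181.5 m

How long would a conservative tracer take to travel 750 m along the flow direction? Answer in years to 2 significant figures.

2.5 years

Differences from 1: to 2 (Δx, Δy, Δh) = (0, -30, -0.4); to 3 = (30, -60, -0.2).
Solve a·Δx + b·Δy = Δh: det = 0·(-60) − 30·(-30) = 900.
∂h/∂x = [(-0.4)·(-60) − (-0.2)·(-30)] / 900 = +0.02000
∂h/∂y = [0·(-0.2) − 30·(-0.4)] / 900 = +0.01333
|∇h| = √(0.02000² + 0.01333²) = 0.02404
Seepage velocity v = K·i/n = 2.7 × 0.02404 / 0.08 = 0.8114 m/day.
t = 750 / 0.8114 = 924.3 days = 2.53 years.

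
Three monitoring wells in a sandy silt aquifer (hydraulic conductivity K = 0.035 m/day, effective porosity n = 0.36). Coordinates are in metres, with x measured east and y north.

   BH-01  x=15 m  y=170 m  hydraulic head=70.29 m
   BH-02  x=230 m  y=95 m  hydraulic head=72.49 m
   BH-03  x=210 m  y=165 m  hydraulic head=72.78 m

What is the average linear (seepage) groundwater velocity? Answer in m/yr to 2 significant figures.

0.54 m/yr

Taking BH-01 as reference: BH-02−BH-01 = (215, -75, +2.20); BH-03−BH-01 = (195, -5, +2.49).
Determinant of the coordinate differences = 215·(-5) − 195·(-75) = 13550.
∂h/∂x = [(+2.20)·(-5) − (+2.49)·(-75)] / 13550 = +0.01297
∂h/∂y = [215·(+2.49) − 195·(+2.20)] / 13550 = +0.007849
|∇h| = √(0.01297² + 0.007849²) = 0.01516
Seepage velocity v = K·i/n = 0.035 × 0.01516 / 0.36 = 0.001474 m/day = 0.5384 m/yr.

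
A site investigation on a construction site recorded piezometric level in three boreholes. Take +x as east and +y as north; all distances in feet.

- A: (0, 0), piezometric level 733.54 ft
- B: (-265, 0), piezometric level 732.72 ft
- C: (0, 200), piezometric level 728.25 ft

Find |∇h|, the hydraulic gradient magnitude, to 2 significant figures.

0.027

∂h/∂x = (732.72 − 733.54) / (-265 − 0) = +0.003094
∂h/∂y = (728.25 − 733.54) / (200 − 0) = -0.02645
|∇h| = √(0.003094² + -0.02645²) = 0.02663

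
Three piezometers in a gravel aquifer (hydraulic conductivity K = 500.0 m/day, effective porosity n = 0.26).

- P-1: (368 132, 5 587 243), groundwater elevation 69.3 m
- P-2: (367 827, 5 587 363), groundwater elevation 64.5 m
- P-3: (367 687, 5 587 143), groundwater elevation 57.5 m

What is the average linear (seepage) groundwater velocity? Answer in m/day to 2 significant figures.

Differences from P-1: to P-2 (Δx, Δy, Δh) = (-305, 120, -4.8); to P-3 = (-445, -100, -11.8).
Determinant of the coordinate differences = (-305)·(-100) − (-445)·120 = 83900.
∂h/∂x = [(-4.8)·(-100) − (-11.8)·120] / 83900 = +0.02260
∂h/∂y = [(-305)·(-11.8) − (-445)·(-4.8)] / 83900 = +0.01744
|∇h| = √(0.02260² + 0.01744²) = 0.02855
Seepage velocity v = K·i/n = 500.0 × 0.02855 / 0.26 = 54.9 m/day.

55 m/day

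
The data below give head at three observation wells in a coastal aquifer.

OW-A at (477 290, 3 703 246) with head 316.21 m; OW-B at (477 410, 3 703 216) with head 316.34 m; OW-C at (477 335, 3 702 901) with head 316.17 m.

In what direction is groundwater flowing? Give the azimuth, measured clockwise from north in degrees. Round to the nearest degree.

257°

Taking OW-A as reference: OW-B−OW-A = (120, -30, +0.13); OW-C−OW-A = (45, -345, -0.04).
Solve a·Δx + b·Δy = Δh: det = 120·(-345) − 45·(-30) = -40050.
∂h/∂x = [(+0.13)·(-345) − (-0.04)·(-30)] / -40050 = +0.001150
∂h/∂y = [120·(-0.04) − 45·(+0.13)] / -40050 = +0.0002659
Flow direction (−∇h) has components (-0.001150 E, -0.0002659 N).
Azimuth = atan2(E, N) = atan2(-0.001150, -0.0002659) = 257.0° ≈ 257°.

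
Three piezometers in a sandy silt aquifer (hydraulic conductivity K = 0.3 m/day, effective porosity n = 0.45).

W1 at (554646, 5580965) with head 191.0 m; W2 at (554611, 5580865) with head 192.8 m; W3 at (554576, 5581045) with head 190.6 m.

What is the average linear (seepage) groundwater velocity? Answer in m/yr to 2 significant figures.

Taking W1 as reference: W2−W1 = (-35, -100, +1.8); W3−W1 = (-70, 80, -0.4).
Solve a·Δx + b·Δy = Δh: det = (-35)·80 − (-70)·(-100) = -9800.
∂h/∂x = [(+1.8)·80 − (-0.4)·(-100)] / -9800 = -0.01061
∂h/∂y = [(-35)·(-0.4) − (-70)·(+1.8)] / -9800 = -0.01429
|∇h| = √(-0.01061² + -0.01429²) = 0.0178
Seepage velocity v = K·i/n = 0.3 × 0.0178 / 0.45 = 0.01187 m/day = 4.336 m/yr.

4.3 m/yr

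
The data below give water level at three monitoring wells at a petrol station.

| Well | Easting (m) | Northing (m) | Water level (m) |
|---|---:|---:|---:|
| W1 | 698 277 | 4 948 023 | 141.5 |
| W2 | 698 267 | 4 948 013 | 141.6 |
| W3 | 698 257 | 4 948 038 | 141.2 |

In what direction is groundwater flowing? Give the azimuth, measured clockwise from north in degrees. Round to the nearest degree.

Differences from W1: to W2 (Δx, Δy, Δh) = (-10, -10, +0.1); to W3 = (-20, 15, -0.3).
Determinant of the coordinate differences = (-10)·15 − (-20)·(-10) = -350.
∂h/∂x = [(+0.1)·15 − (-0.3)·(-10)] / -350 = +0.004286
∂h/∂y = [(-10)·(-0.3) − (-20)·(+0.1)] / -350 = -0.01429
Flow direction (−∇h) has components (-0.004286 E, +0.01429 N).
Azimuth = atan2(E, N) = atan2(-0.004286, +0.01429) = 343.3° ≈ 343°.

343°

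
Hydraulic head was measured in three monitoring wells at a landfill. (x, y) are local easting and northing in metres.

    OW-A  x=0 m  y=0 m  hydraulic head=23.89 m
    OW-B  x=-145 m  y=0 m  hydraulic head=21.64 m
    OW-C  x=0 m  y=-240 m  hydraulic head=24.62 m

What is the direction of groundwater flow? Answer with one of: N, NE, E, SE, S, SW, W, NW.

W

∂h/∂x = (21.64 − 23.89) / (-145 − 0) = +0.01552
∂h/∂y = (24.62 − 23.89) / (-240 − 0) = -0.003042
Flow = −∇h = (-0.01552 east, +0.003042 north), which points west.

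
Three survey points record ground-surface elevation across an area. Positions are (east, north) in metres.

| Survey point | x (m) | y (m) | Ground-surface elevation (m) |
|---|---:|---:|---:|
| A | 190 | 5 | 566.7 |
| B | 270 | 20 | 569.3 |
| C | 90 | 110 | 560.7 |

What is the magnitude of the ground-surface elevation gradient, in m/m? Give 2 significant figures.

With z = a·x + b·y + c and A as origin, the differences give:
  80·a + 15·b = +2.6
  (-100)·a + 105·b = -6.0
Eliminate b (×105 and ×15, subtract): 9900·a = 363.00 → a = ∂z/∂x = +0.03667
Back-substitute: b = ∂z/∂y = -0.02222.
|∇f| = √(0.03667² + -0.02222²) = 0.04288 m/m

0.043 m/m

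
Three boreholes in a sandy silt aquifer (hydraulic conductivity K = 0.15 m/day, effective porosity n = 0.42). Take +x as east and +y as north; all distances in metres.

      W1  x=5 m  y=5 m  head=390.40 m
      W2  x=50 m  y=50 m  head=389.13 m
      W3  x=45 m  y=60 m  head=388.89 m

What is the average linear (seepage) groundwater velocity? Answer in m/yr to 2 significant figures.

3.3 m/yr

With h = a·x + b·y + c and W1 as origin, the differences give:
  45·a + 45·b = -1.27
  40·a + 55·b = -1.51
Eliminate b (×55 and ×45, subtract): 675·a = -1.900 → a = ∂h/∂x = -0.002815
Back-substitute: b = ∂h/∂y = -0.02541.
|∇h| = √(-0.002815² + -0.02541²) = 0.02557
Seepage velocity v = K·i/n = 0.15 × 0.02557 / 0.42 = 0.009132 m/day = 3.335 m/yr.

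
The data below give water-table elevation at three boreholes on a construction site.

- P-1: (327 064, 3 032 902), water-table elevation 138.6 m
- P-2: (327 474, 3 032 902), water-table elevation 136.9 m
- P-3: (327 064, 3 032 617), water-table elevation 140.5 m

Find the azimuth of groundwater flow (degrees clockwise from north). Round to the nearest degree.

032°

∂h/∂x = (136.9 − 138.6) / (327474 − 327064) = -0.004146
∂h/∂y = (140.5 − 138.6) / (3032617 − 3032902) = -0.006667
Flow direction (−∇h) has components (+0.004146 E, +0.006667 N).
Azimuth = atan2(E, N) = atan2(+0.004146, +0.006667) = 31.9° ≈ 032°.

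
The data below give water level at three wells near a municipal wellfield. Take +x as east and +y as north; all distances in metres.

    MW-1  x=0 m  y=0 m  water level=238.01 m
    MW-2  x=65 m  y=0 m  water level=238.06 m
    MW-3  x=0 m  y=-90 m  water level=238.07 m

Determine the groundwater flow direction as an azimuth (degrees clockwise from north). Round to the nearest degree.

∂h/∂x = (238.06 − 238.01) / (65 − 0) = +0.0007692
∂h/∂y = (238.07 − 238.01) / (-90 − 0) = -0.0006667
Flow direction (−∇h) has components (-0.0007692 E, +0.0006667 N).
Azimuth = atan2(E, N) = atan2(-0.0007692, +0.0006667) = 310.9° ≈ 311°.

311°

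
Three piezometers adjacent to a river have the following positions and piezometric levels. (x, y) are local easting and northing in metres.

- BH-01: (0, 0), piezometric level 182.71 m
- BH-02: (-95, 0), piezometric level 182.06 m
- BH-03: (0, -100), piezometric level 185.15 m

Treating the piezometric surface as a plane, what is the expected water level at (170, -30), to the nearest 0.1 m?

∂h/∂x = (182.06 − 182.71) / (-95 − 0) = +0.006842
∂h/∂y = (185.15 − 182.71) / (-100 − 0) = -0.02440
h(170, -30) = 182.71 + (+0.006842)·(170) + (-0.02440)·(-30) = 182.71 +1.163 +0.732 = 184.605 m.

184.6 m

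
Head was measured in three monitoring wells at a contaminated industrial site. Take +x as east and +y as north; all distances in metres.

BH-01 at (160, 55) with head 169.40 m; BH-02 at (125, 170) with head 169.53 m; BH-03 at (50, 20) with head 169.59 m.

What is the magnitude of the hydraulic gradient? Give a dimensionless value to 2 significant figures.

With h = a·x + b·y + c and BH-01 as origin, the differences give:
  (-35)·a + 115·b = +0.13
  (-110)·a + (-35)·b = +0.19
Eliminate b (×(-35) and ×115, subtract): 13875·a = -26.400 → a = ∂h/∂x = -0.001903
Back-substitute: b = ∂h/∂y = +0.0005514.
|∇h| = √(-0.001903² + 0.0005514²) = 0.001981

0.0020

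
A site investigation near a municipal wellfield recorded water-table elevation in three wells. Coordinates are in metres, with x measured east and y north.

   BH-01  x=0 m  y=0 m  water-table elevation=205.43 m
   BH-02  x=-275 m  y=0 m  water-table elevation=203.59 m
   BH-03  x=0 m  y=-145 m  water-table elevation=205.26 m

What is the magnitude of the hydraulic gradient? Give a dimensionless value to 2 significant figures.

∂h/∂x = (203.59 − 205.43) / (-275 − 0) = +0.006691
∂h/∂y = (205.26 − 205.43) / (-145 − 0) = +0.001172
|∇h| = √(0.006691² + 0.001172²) = 0.006793

0.0068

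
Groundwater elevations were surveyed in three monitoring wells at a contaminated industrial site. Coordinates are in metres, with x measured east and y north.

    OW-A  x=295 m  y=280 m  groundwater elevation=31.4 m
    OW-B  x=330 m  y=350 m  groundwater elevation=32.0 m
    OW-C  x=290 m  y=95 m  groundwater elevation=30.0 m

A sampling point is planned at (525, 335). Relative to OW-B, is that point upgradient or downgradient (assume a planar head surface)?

Differences from OW-A: to OW-B (Δx, Δy, Δh) = (35, 70, +0.6); to OW-C = (-5, -185, -1.4).
Determinant of the coordinate differences = 35·(-185) − (-5)·70 = -6125.
∂h/∂x = [(+0.6)·(-185) − (-1.4)·70] / -6125 = +0.002122
∂h/∂y = [35·(-1.4) − (-5)·(+0.6)] / -6125 = +0.007510
Head at (525, 335) = 31.4 + (+0.002122)·(230) + (+0.007510)·(55) = 32.30 m.
That is higher than the 32.0 m at OW-B, so the point is upgradient.

upgradient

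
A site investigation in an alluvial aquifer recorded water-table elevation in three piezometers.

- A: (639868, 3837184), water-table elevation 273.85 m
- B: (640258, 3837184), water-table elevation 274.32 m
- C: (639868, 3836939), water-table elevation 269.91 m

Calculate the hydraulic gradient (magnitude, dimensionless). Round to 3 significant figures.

∂h/∂x = (274.32 − 273.85) / (640258 − 639868) = +0.001205
∂h/∂y = (269.91 − 273.85) / (3836939 − 3837184) = +0.01608
|∇h| = √(0.001205² + 0.01608²) = 0.01613

0.0161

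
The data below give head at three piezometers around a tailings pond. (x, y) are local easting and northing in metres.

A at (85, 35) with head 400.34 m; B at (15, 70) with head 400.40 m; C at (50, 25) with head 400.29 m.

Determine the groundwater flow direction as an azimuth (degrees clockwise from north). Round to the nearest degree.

Taking A as reference: B−A = (-70, 35, +0.06); C−A = (-35, -10, -0.05).
Determinant of the coordinate differences = (-70)·(-10) − (-35)·35 = 1925.
∂h/∂x = [(+0.06)·(-10) − (-0.05)·35] / 1925 = +0.0005974
∂h/∂y = [(-70)·(-0.05) − (-35)·(+0.06)] / 1925 = +0.002909
Flow direction (−∇h) has components (-0.0005974 E, -0.002909 N).
Azimuth = atan2(E, N) = atan2(-0.0005974, -0.002909) = 191.6° ≈ 192°.

192°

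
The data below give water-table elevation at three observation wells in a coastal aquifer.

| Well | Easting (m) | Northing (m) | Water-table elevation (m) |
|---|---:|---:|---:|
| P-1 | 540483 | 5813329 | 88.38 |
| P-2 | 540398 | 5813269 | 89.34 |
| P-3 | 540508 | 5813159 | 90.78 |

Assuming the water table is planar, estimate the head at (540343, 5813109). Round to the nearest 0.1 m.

Taking P-1 as reference: P-2−P-1 = (-85, -60, +0.96); P-3−P-1 = (25, -170, +2.40).
Solve a·Δx + b·Δy = Δh: det = (-85)·(-170) − 25·(-60) = 15950.
∂h/∂x = [(+0.96)·(-170) − (+2.40)·(-60)] / 15950 = -0.001204
∂h/∂y = [(-85)·(+2.40) − 25·(+0.96)] / 15950 = -0.01429
h(540343, 5813109) = 88.38 + (-0.001204)·(-140) + (-0.01429)·(-220) = 88.38 +0.169 +3.145 = 91.693 m.

91.7 m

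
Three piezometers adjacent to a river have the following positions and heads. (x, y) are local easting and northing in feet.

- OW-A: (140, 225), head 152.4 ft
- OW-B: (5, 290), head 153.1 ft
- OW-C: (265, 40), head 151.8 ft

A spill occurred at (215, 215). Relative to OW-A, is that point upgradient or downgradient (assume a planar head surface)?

Differences from OW-A: to OW-B (Δx, Δy, Δh) = (-135, 65, +0.7); to OW-C = (125, -185, -0.6).
Solve a·Δx + b·Δy = Δh: det = (-135)·(-185) − 125·65 = 16850.
∂h/∂x = [(+0.7)·(-185) − (-0.6)·65] / 16850 = -0.005371
∂h/∂y = [(-135)·(-0.6) − 125·(+0.7)] / 16850 = -0.0003858
Head at (215, 215) = 152.4 + (-0.005371)·(75) + (-0.0003858)·(-10) = 152.00 ft.
That is lower than the 152.4 ft at OW-A, so the point is downgradient.

downgradient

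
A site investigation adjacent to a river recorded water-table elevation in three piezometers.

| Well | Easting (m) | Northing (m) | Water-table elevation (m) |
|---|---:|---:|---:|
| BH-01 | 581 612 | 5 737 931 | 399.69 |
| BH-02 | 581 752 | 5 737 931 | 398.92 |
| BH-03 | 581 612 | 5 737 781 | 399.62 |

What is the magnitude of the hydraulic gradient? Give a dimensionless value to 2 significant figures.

∂h/∂x = (398.92 − 399.69) / (581752 − 581612) = -0.005500
∂h/∂y = (399.62 − 399.69) / (5737781 − 5737931) = +0.0004667
|∇h| = √(-0.005500² + 0.0004667²) = 0.00552

0.0055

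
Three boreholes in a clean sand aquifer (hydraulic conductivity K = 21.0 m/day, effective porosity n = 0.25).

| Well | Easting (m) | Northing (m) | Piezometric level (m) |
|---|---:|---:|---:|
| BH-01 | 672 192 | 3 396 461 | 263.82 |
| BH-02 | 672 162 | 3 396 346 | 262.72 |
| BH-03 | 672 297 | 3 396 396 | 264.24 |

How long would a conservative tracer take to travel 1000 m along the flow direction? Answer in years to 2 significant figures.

2.9 years

Taking BH-01 as reference: BH-02−BH-01 = (-30, -115, -1.10); BH-03−BH-01 = (105, -65, +0.42).
Solve a·Δx + b·Δy = Δh: det = (-30)·(-65) − 105·(-115) = 14025.
∂h/∂x = [(-1.10)·(-65) − (+0.42)·(-115)] / 14025 = +0.008542
∂h/∂y = [(-30)·(+0.42) − 105·(-1.10)] / 14025 = +0.007337
|∇h| = √(0.008542² + 0.007337²) = 0.01126
Seepage velocity v = K·i/n = 21.0 × 0.01126 / 0.25 = 0.9458 m/day.
t = 1000 / 0.9458 = 1057 days = 2.89 years.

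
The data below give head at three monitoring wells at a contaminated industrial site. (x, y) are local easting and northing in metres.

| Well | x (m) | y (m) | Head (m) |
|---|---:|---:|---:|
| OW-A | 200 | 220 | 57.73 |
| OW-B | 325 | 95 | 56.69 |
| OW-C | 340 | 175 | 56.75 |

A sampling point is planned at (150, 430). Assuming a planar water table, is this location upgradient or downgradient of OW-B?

upgradient

With h = a·x + b·y + c and OW-A as origin, the differences give:
  125·a + (-125)·b = -1.04
  140·a + (-45)·b = -0.98
Eliminate b (×(-45) and ×(-125), subtract): 11875·a = -75.700 → a = ∂h/∂x = -0.006375
Back-substitute: b = ∂h/∂y = +0.001945.
Head at (150, 430) = 57.73 + (-0.006375)·(-50) + (+0.001945)·(210) = 58.46 m.
That is higher than the 56.69 m at OW-B, so the point is upgradient.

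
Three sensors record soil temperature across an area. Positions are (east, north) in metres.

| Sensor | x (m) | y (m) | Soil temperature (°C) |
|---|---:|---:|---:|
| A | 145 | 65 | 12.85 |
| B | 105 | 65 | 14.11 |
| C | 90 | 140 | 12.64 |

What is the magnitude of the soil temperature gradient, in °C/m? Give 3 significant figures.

With T = a·x + b·y + c and A as origin, the differences give:
  (-40)·a + 0·b = +1.26
  (-55)·a + 75·b = -0.21
Eliminate b (×75 and ×0, subtract): -3000·a = 94.500 → a = ∂T/∂x = -0.03150
Back-substitute: b = ∂T/∂y = -0.02590.
|∇f| = √(-0.03150² + -0.02590²) = 0.04078 °C/m

0.0408 °C/m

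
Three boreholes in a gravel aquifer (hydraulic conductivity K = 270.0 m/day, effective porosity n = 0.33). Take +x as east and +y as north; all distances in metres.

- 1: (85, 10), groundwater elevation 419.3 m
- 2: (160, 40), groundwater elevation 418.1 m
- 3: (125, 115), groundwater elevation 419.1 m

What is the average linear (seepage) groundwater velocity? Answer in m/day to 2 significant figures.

15 m/day

With h = a·x + b·y + c and 1 as origin, the differences give:
  75·a + 30·b = -1.2
  40·a + 105·b = -0.2
Eliminate b (×105 and ×30, subtract): 6675·a = -120.00 → a = ∂h/∂x = -0.01798
Back-substitute: b = ∂h/∂y = +0.004944.
|∇h| = √(-0.01798² + 0.004944²) = 0.01865
Seepage velocity v = K·i/n = 270.0 × 0.01865 / 0.33 = 15.26 m/day.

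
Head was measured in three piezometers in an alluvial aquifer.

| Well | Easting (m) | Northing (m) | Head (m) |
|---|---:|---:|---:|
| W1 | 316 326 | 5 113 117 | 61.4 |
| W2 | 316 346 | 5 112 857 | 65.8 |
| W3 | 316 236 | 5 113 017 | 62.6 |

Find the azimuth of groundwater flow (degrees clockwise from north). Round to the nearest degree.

343°

Taking W1 as reference: W2−W1 = (20, -260, +4.4); W3−W1 = (-90, -100, +1.2).
Solve a·Δx + b·Δy = Δh: det = 20·(-100) − (-90)·(-260) = -25400.
∂h/∂x = [(+4.4)·(-100) − (+1.2)·(-260)] / -25400 = +0.005039
∂h/∂y = [20·(+1.2) − (-90)·(+4.4)] / -25400 = -0.01654
Flow direction (−∇h) has components (-0.005039 E, +0.01654 N).
Azimuth = atan2(E, N) = atan2(-0.005039, +0.01654) = 343.1° ≈ 343°.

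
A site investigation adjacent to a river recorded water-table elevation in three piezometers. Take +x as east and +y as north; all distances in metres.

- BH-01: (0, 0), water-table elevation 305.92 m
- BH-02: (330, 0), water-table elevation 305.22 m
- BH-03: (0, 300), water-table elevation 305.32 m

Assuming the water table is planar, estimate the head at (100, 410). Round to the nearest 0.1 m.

∂h/∂x = (305.22 − 305.92) / (330 − 0) = -0.002121
∂h/∂y = (305.32 − 305.92) / (300 − 0) = -0.002000
h(100, 410) = 305.92 + (-0.002121)·(100) + (-0.002000)·(410) = 305.92 -0.212 -0.820 = 304.888 m.

304.9 m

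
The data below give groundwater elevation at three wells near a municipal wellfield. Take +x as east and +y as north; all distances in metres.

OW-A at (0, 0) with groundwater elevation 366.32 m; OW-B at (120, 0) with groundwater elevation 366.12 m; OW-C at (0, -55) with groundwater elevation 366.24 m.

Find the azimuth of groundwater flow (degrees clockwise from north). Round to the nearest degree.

131°

∂h/∂x = (366.12 − 366.32) / (120 − 0) = -0.001667
∂h/∂y = (366.24 − 366.32) / (-55 − 0) = +0.001455
Flow direction (−∇h) has components (+0.001667 E, -0.001455 N).
Azimuth = atan2(E, N) = atan2(+0.001667, -0.001455) = 131.1° ≈ 131°.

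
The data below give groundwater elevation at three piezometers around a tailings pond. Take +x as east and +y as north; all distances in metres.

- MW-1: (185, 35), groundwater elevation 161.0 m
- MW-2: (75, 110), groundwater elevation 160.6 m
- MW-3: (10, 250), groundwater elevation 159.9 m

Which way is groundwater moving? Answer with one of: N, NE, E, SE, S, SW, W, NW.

N

Taking MW-1 as reference: MW-2−MW-1 = (-110, 75, -0.4); MW-3−MW-1 = (-175, 215, -1.1).
Solve a·Δx + b·Δy = Δh: det = (-110)·215 − (-175)·75 = -10525.
∂h/∂x = [(-0.4)·215 − (-1.1)·75] / -10525 = +0.0003325
∂h/∂y = [(-110)·(-1.1) − (-175)·(-0.4)] / -10525 = -0.004846
Flow = −∇h = (-0.0003325 east, +0.004846 north), which points north.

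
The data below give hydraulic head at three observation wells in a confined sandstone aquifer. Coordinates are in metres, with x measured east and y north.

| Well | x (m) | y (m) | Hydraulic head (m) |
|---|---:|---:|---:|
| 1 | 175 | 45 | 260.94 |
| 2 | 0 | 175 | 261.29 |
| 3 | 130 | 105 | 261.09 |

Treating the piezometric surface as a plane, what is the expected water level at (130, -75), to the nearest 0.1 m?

260.7 m

With h = a·x + b·y + c and 1 as origin, the differences give:
  (-175)·a + 130·b = +0.35
  (-45)·a + 60·b = +0.15
Eliminate b (×60 and ×130, subtract): -4650·a = 1.500 → a = ∂h/∂x = -0.0003226
Back-substitute: b = ∂h/∂y = +0.002258.
h(130, -75) = 260.94 + (-0.0003226)·(-45) + (+0.002258)·(-120) = 260.94 +0.015 -0.271 = 260.684 m.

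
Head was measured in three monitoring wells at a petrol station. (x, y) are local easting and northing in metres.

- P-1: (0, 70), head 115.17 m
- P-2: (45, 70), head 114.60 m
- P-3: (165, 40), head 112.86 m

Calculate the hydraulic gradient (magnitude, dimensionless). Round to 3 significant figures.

0.0146

Taking P-1 as reference: P-2−P-1 = (45, 0, -0.57); P-3−P-1 = (165, -30, -2.31).
Solve a·Δx + b·Δy = Δh: det = 45·(-30) − 165·0 = -1350.
∂h/∂x = [(-0.57)·(-30) − (-2.31)·0] / -1350 = -0.01267
∂h/∂y = [45·(-2.31) − 165·(-0.57)] / -1350 = +0.007333
|∇h| = √(-0.01267² + 0.007333²) = 0.01464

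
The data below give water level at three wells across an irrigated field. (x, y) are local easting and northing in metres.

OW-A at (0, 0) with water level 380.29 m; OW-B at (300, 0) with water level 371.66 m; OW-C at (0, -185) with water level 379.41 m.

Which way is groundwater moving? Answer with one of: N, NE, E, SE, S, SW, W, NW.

E

∂h/∂x = (371.66 − 380.29) / (300 − 0) = -0.02877
∂h/∂y = (379.41 − 380.29) / (-185 − 0) = +0.004757
Flow = −∇h = (+0.02877 east, -0.004757 north), which points east.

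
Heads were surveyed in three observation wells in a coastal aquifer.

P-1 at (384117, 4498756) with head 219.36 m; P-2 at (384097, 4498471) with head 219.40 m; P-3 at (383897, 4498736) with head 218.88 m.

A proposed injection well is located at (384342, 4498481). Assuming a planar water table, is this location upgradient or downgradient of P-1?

Taking P-1 as reference: P-2−P-1 = (-20, -285, +0.04); P-3−P-1 = (-220, -20, -0.48).
Determinant of the coordinate differences = (-20)·(-20) − (-220)·(-285) = -62300.
∂h/∂x = [(+0.04)·(-20) − (-0.48)·(-285)] / -62300 = +0.002209
∂h/∂y = [(-20)·(-0.48) − (-220)·(+0.04)] / -62300 = -0.0002953
Head at (384342, 4498481) = 219.36 + (+0.002209)·(225) + (-0.0002953)·(-275) = 219.94 m.
That is higher than the 219.36 m at P-1, so the point is upgradient.

upgradient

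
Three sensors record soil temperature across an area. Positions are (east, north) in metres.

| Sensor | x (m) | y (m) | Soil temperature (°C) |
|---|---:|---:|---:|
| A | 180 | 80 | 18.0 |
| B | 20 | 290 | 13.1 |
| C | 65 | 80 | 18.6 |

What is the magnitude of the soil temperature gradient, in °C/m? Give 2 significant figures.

0.028 °C/m

Differences from A: to B (Δx, Δy, Δh) = (-160, 210, -4.9); to C = (-115, 0, +0.6).
Determinant of the coordinate differences = (-160)·0 − (-115)·210 = 24150.
∂T/∂x = [(-4.9)·0 − (+0.6)·210] / 24150 = -0.005217
∂T/∂y = [(-160)·(+0.6) − (-115)·(-4.9)] / 24150 = -0.02731
|∇f| = √(-0.005217² + -0.02731²) = 0.0278 °C/m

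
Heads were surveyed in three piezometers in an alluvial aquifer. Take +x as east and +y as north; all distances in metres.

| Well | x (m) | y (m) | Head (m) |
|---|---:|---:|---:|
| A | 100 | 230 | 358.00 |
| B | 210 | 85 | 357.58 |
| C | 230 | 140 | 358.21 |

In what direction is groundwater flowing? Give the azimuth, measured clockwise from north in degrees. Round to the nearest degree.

221°

With h = a·x + b·y + c and A as origin, the differences give:
  110·a + (-145)·b = -0.42
  130·a + (-90)·b = +0.21
Eliminate b (×(-90) and ×(-145), subtract): 8950·a = 68.250 → a = ∂h/∂x = +0.007626
Back-substitute: b = ∂h/∂y = +0.008682.
Flow direction (−∇h) has components (-0.007626 E, -0.008682 N).
Azimuth = atan2(E, N) = atan2(-0.007626, -0.008682) = 221.3° ≈ 221°.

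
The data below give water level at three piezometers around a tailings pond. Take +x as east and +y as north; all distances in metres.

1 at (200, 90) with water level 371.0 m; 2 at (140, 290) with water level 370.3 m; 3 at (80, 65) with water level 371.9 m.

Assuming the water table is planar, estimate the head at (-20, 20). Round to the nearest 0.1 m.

Taking 1 as reference: 2−1 = (-60, 200, -0.7); 3−1 = (-120, -25, +0.9).
Solve a·Δx + b·Δy = Δh: det = (-60)·(-25) − (-120)·200 = 25500.
∂h/∂x = [(-0.7)·(-25) − (+0.9)·200] / 25500 = -0.006373
∂h/∂y = [(-60)·(+0.9) − (-120)·(-0.7)] / 25500 = -0.005412
h(-20, 20) = 371.0 + (-0.006373)·(-220) + (-0.005412)·(-70) = 371.0 +1.402 +0.379 = 372.781 m.

372.8 m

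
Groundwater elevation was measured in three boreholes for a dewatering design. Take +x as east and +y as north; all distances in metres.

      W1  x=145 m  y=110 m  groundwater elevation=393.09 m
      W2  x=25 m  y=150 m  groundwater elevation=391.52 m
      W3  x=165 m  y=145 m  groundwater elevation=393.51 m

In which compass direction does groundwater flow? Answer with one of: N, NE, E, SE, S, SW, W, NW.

With h = a·x + b·y + c and W1 as origin, the differences give:
  (-120)·a + 40·b = -1.57
  20·a + 35·b = +0.42
Eliminate b (×35 and ×40, subtract): -5000·a = -71.750 → a = ∂h/∂x = +0.01435
Back-substitute: b = ∂h/∂y = +0.003800.
Flow = −∇h = (-0.01435 east, -0.003800 north), which points west.

W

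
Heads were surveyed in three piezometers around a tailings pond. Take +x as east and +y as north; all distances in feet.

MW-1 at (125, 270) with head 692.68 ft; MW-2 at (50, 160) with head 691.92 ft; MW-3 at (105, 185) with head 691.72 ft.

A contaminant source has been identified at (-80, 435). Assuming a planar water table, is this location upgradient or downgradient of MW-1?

With h = a·x + b·y + c and MW-1 as origin, the differences give:
  (-75)·a + (-110)·b = -0.76
  (-20)·a + (-85)·b = -0.96
Eliminate b (×(-85) and ×(-110), subtract): 4175·a = -41.000 → a = ∂h/∂x = -0.009820
Back-substitute: b = ∂h/∂y = +0.01360.
Head at (-80, 435) = 692.68 + (-0.009820)·(-205) + (+0.01360)·(165) = 696.94 ft.
That is higher than the 692.68 ft at MW-1, so the point is upgradient.

upgradient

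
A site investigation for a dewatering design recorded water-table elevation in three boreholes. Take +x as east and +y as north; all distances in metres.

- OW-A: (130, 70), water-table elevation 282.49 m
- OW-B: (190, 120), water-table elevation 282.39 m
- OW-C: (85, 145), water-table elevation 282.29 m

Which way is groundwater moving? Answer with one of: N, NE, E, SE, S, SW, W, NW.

Three-point gradient (reference OW-A): Δ to OW-B = (60, 50, -0.10), Δ to OW-C = (-45, 75, -0.20).
∂h/∂x = +0.0003704, ∂h/∂y = -0.002444 (det = 6750).
Flow = −∇h = (-0.0003704 east, +0.002444 north), which points north.

N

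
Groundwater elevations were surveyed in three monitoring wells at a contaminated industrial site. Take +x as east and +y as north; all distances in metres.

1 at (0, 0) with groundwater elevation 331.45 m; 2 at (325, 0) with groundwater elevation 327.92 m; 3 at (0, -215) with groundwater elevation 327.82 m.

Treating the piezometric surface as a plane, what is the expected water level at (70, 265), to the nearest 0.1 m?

335.2 m

∂h/∂x = (327.92 − 331.45) / (325 − 0) = -0.01086
∂h/∂y = (327.82 − 331.45) / (-215 − 0) = +0.01688
h(70, 265) = 331.45 + (-0.01086)·(70) + (+0.01688)·(265) = 331.45 -0.760 +4.474 = 335.164 m.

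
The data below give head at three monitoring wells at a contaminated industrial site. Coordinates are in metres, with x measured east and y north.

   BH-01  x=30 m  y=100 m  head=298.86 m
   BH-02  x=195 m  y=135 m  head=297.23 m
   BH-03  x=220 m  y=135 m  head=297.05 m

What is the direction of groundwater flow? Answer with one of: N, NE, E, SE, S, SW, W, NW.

NE

Taking BH-01 as reference: BH-02−BH-01 = (165, 35, -1.63); BH-03−BH-01 = (190, 35, -1.81).
Determinant of the coordinate differences = 165·35 − 190·35 = -875.
∂h/∂x = [(-1.63)·35 − (-1.81)·35] / -875 = -0.007200
∂h/∂y = [165·(-1.81) − 190·(-1.63)] / -875 = -0.01263
Flow = −∇h = (+0.007200 east, +0.01263 north), which points northeast.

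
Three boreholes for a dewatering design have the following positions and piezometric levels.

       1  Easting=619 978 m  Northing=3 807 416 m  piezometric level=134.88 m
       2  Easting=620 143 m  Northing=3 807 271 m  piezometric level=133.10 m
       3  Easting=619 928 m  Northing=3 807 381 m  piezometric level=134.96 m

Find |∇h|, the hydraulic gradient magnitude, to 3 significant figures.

With h = a·x + b·y + c and 1 as origin, the differences give:
  165·a + (-145)·b = -1.78
  (-50)·a + (-35)·b = +0.08
Eliminate b (×(-35) and ×(-145), subtract): -13025·a = 73.900 → a = ∂h/∂x = -0.005674
Back-substitute: b = ∂h/∂y = +0.005820.
|∇h| = √(-0.005674² + 0.005820²) = 0.008128

0.00813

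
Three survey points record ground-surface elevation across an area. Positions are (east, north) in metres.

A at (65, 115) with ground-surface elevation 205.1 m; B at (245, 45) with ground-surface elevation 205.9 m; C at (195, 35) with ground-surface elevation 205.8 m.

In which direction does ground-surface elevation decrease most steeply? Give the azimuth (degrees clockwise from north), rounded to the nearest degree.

326°

With z = a·x + b·y + c and A as origin, the differences give:
  180·a + (-70)·b = +0.8
  130·a + (-80)·b = +0.7
Eliminate b (×(-80) and ×(-70), subtract): -5300·a = -15.00 → a = ∂z/∂x = +0.002830
Back-substitute: b = ∂z/∂y = -0.004151.
Steepest decrease is along −∇f: components (-0.002830 E, +0.004151 N).
Azimuth = atan2(-0.002830, +0.004151) = 325.7° ≈ 326°.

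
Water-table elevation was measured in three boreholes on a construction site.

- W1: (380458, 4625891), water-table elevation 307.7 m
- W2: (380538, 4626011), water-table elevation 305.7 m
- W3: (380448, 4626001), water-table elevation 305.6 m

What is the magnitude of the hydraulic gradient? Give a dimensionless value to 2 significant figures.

0.019

Taking W1 as reference: W2−W1 = (80, 120, -2.0); W3−W1 = (-10, 110, -2.1).
Solve a·Δx + b·Δy = Δh: det = 80·110 − (-10)·120 = 10000.
∂h/∂x = [(-2.0)·110 − (-2.1)·120] / 10000 = +0.003200
∂h/∂y = [80·(-2.1) − (-10)·(-2.0)] / 10000 = -0.01880
|∇h| = √(0.003200² + -0.01880²) = 0.01907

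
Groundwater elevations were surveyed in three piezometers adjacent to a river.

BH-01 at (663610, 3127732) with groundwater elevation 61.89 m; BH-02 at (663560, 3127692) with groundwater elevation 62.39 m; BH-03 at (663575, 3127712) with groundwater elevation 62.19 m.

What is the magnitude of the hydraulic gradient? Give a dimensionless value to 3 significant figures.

0.00800

Taking BH-01 as reference: BH-02−BH-01 = (-50, -40, +0.50); BH-03−BH-01 = (-35, -20, +0.30).
Determinant of the coordinate differences = (-50)·(-20) − (-35)·(-40) = -400.
∂h/∂x = [(+0.50)·(-20) − (+0.30)·(-40)] / -400 = -0.005000
∂h/∂y = [(-50)·(+0.30) − (-35)·(+0.50)] / -400 = -0.006250
|∇h| = √(-0.005000² + -0.006250²) = 0.008004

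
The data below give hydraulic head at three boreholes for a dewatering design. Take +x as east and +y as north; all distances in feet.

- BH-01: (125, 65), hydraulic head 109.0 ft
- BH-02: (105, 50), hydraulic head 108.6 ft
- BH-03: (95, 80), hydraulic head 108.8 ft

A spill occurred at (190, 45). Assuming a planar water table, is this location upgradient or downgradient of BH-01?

upgradient

Taking BH-01 as reference: BH-02−BH-01 = (-20, -15, -0.4); BH-03−BH-01 = (-30, 15, -0.2).
Solve a·Δx + b·Δy = Δh: det = (-20)·15 − (-30)·(-15) = -750.
∂h/∂x = [(-0.4)·15 − (-0.2)·(-15)] / -750 = +0.01200
∂h/∂y = [(-20)·(-0.2) − (-30)·(-0.4)] / -750 = +0.01067
Head at (190, 45) = 109.0 + (+0.01200)·(65) + (+0.01067)·(-20) = 109.57 ft.
That is higher than the 109.0 ft at BH-01, so the point is upgradient.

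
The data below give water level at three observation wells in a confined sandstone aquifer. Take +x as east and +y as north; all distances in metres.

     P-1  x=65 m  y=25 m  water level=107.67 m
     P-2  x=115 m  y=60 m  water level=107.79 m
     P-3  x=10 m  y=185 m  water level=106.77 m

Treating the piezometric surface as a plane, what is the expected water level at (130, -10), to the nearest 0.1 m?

With h = a·x + b·y + c and P-1 as origin, the differences give:
  50·a + 35·b = +0.12
  (-55)·a + 160·b = -0.90
Eliminate b (×160 and ×35, subtract): 9925·a = 50.700 → a = ∂h/∂x = +0.005108
Back-substitute: b = ∂h/∂y = -0.003869.
h(130, -10) = 107.67 + (+0.005108)·(65) + (-0.003869)·(-35) = 107.67 +0.332 +0.135 = 108.137 m.

108.1 m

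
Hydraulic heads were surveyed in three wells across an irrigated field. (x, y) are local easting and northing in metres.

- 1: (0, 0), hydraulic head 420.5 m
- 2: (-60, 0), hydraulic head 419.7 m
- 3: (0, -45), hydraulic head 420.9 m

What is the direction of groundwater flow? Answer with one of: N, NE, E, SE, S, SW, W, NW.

NW

∂h/∂x = (419.7 − 420.5) / (-60 − 0) = +0.01333
∂h/∂y = (420.9 − 420.5) / (-45 − 0) = -0.008889
Flow = −∇h = (-0.01333 east, +0.008889 north), which points northwest.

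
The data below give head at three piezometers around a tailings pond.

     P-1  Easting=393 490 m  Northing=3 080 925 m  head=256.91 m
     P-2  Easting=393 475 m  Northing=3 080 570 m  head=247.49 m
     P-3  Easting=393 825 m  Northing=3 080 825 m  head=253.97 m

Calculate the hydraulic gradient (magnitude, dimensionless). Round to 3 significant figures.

With h = a·x + b·y + c and P-1 as origin, the differences give:
  (-15)·a + (-355)·b = -9.42
  335·a + (-100)·b = -2.94
Eliminate b (×(-100) and ×(-355), subtract): 120425·a = -101.700 → a = ∂h/∂x = -0.0008445
Back-substitute: b = ∂h/∂y = +0.02657.
|∇h| = √(-0.0008445² + 0.02657²) = 0.02658

0.0266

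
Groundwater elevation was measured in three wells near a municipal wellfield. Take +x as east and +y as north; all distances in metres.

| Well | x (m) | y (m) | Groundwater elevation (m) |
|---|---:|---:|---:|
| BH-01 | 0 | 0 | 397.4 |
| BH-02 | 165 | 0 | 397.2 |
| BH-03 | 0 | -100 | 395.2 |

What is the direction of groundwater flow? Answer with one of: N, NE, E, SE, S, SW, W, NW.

S

∂h/∂x = (397.2 − 397.4) / (165 − 0) = -0.001212
∂h/∂y = (395.2 − 397.4) / (-100 − 0) = +0.02200
Flow = −∇h = (+0.001212 east, -0.02200 north), which points south.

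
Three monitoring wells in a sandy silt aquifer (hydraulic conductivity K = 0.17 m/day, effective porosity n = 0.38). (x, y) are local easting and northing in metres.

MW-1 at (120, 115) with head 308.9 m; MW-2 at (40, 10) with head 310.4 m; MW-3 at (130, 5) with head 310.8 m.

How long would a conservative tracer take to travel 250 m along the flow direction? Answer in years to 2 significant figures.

Differences from MW-1: to MW-2 (Δx, Δy, Δh) = (-80, -105, +1.5); to MW-3 = (10, -110, +1.9).
Solve a·Δx + b·Δy = Δh: det = (-80)·(-110) − 10·(-105) = 9850.
∂h/∂x = [(+1.5)·(-110) − (+1.9)·(-105)] / 9850 = +0.003503
∂h/∂y = [(-80)·(+1.9) − 10·(+1.5)] / 9850 = -0.01695
|∇h| = √(0.003503² + -0.01695²) = 0.01731
Seepage velocity v = K·i/n = 0.17 × 0.01731 / 0.38 = 0.007744 m/day.
t = 250 / 0.007744 = 3.228e+04 days = 88.4 years.

88 years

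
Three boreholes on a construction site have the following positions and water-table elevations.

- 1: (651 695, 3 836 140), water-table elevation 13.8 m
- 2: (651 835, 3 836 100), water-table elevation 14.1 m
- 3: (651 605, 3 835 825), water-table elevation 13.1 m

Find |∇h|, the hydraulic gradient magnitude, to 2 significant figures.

Taking 1 as reference: 2−1 = (140, -40, +0.3); 3−1 = (-90, -315, -0.7).
Determinant of the coordinate differences = 140·(-315) − (-90)·(-40) = -47700.
∂h/∂x = [(+0.3)·(-315) − (-0.7)·(-40)] / -47700 = +0.002568
∂h/∂y = [140·(-0.7) − (-90)·(+0.3)] / -47700 = +0.001488
|∇h| = √(0.002568² + 0.001488²) = 0.002968

0.0030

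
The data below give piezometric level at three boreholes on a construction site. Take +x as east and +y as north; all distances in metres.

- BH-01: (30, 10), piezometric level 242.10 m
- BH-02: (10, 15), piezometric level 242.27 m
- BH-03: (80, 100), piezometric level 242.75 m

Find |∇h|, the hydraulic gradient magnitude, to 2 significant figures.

With h = a·x + b·y + c and BH-01 as origin, the differences give:
  (-20)·a + 5·b = +0.17
  50·a + 90·b = +0.65
Eliminate b (×90 and ×5, subtract): -2050·a = 12.050 → a = ∂h/∂x = -0.005878
Back-substitute: b = ∂h/∂y = +0.01049.
|∇h| = √(-0.005878² + 0.01049²) = 0.01202

0.012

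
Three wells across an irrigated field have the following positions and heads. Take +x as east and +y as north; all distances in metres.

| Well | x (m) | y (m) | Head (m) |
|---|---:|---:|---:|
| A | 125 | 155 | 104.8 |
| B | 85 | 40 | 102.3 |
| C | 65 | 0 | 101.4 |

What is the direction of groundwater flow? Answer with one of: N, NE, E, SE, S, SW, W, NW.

S

With h = a·x + b·y + c and A as origin, the differences give:
  (-40)·a + (-115)·b = -2.5
  (-60)·a + (-155)·b = -3.4
Eliminate b (×(-155) and ×(-115), subtract): -700·a = -3.50 → a = ∂h/∂x = +0.005000
Back-substitute: b = ∂h/∂y = +0.02000.
Flow = −∇h = (-0.005000 east, -0.02000 north), which points south.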